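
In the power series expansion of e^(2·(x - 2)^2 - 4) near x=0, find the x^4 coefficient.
710·e^(4)/3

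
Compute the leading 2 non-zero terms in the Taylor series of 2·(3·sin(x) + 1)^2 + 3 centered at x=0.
12·x + 5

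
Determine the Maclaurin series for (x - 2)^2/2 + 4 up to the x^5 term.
x^2/2 - 2·x + 6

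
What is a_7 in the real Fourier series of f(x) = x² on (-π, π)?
a_7 = (1/π) ∫_{-π}^{π} f(x)·cos(7x) dx.
Evaluate the integral (use parity and integration by parts as needed): a_7 = -4/49.

Final answer: -4/49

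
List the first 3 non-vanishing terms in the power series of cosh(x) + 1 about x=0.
x^4/24 + x^2/2 + 2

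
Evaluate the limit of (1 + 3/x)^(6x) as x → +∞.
As x → +∞: write (1 + 3/x)^(6x) = ((1 + 3/x)^x)^6 → (e^3)^6 = e^18.
Limit = e^(18).

Final answer: e^(18)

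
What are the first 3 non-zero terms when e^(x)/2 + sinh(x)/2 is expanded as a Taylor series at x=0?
x^2/4 + x + 1/2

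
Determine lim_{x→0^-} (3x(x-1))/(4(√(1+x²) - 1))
Both numerator and denominator → 0 as x → 0^-; this is a 0/0 indeterminate form.
Expand each to leading order near x = 0: numerator ~ -3·x, denominator ~ 2·x^2.
The limit of the ratio is ∞.

Final answer: ∞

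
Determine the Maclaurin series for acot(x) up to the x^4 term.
x^3/3 - x + π/2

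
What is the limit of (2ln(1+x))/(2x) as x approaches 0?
Both numerator and denominator → 0 as x → 0; this is a 0/0 indeterminate form.
Expand each to leading order near x = 0: numerator ~ 2·x, denominator ~ 2·x.
The limit of the ratio is 1.

Final answer: 1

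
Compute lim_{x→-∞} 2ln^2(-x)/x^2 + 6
The quotient is an ∞/∞ indeterminate form as x → -∞.
Compare growth rates of the dominant terms (exponentials ≫ polynomials ≫ logarithms), or apply L'Hôpital's rule; the quotient → 0.
Adding the constant: 0 + 6 = 6. Limit = 6.

Final answer: 6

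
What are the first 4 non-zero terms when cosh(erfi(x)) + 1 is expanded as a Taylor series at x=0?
x^6·(4/(45·π^3) + 8/(9·π^2) + 28/(45·π)) + x^4·(2/(3·π^2) + 4/(3·π)) + 2·x^2/π + 2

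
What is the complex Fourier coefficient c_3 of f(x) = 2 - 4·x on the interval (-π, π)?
Compute the real Fourier coefficients first: a_3 = 0, b_3 = -8/3.
Then c_3 = (a_3 − i·b_3)/2 = 4·i/3.

Final answer: 4·i/3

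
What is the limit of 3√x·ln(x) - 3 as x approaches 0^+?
The product is a 0·∞ indeterminate form at x → 0⁺.
Rewrite the product as 3·ln(x) / x^(-1/2) and apply L'Hôpital, or use the standard hierarchy x^(-1/2) ≫ |ln x| as x → 0⁺.
The indeterminate product → 0, so the limit = -3.

Final answer: -3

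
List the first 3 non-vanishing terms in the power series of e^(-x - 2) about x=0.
x^2·e^(-2)/2 - x·e^(-2) + e^(-2)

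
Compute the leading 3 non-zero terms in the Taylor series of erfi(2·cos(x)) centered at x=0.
25·x^4·e^(4)/(6·√(π)) - 2·x^2·e^(4)/√(π) + erfi(2)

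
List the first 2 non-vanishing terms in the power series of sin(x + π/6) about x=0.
√(3)·x/2 + 1/2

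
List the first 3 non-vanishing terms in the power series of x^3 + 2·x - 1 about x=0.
x^3 + 2·x - 1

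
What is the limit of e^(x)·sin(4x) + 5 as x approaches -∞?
Evaluate the dominant behaviour as x → -∞; each term tends to a finite value or vanishes.
Limit = 5.

Final answer: 5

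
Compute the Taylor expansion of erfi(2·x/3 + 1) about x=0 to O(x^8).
22144·e·x^7/(688905·√(π)) + 832·e·x^6/(10935·√(π)) + 608·e·x^5/(3645·√(π)) + 80·e·x^4/(243·√(π)) + 16·e·x^3/(27·√(π)) + 8·e·x^2/(9·√(π)) + 4·e·x/(3·√(π)) + erfi(1)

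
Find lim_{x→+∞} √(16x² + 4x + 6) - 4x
As x → +∞: multiply by the conjugate to get (4x+6)/(√(16x²+4x+6)+4x); the denominator ~ 8x, so the limit is 4/8 = 1/2.
Limit = 1/2.

Final answer: 1/2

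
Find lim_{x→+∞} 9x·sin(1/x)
As x → +∞: let u = 1/x → 0⁺; then 9·x·sin(1/x) = 9·1·sin(u)/u → 9·1·1 = 9.
Limit = 9.

Final answer: 9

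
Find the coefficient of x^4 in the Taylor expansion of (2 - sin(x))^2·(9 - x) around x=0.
Expand to order 4: (2 - sin(x))^2·(9 - x) = -11·x^4/3 + 5·x^3 + 13·x^2 - 40·x + 36 + O(x^5).
The coefficient of x^4 is -11/3.

Final answer: -11/3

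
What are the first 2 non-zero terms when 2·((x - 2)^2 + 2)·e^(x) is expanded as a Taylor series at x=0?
4·x + 12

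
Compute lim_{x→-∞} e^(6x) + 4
Evaluate the dominant behaviour as x → -∞; each term tends to a finite value or vanishes.
Limit = 4.

Final answer: 4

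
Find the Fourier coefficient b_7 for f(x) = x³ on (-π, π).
b_7 = (1/π) ∫_{-π}^{π} f(x)·sin(7x) dx.
Evaluate the integral (use parity and integration by parts as needed): b_7 = -12/343 + 2·π^2/7.

Final answer: -12/343 + 2·π^2/7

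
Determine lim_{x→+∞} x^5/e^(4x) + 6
The quotient is an ∞/∞ indeterminate form as x → +∞.
The exponential denominator e^(4x) dominates the polynomial numerator (e^x ≫ x^5 as x → ∞), so the quotient → 0.
Adding the constant: 0 + 6 = 6. Limit = 6.

Final answer: 6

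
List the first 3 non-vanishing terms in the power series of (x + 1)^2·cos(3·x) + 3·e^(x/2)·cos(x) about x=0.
-37·x^2/8 + 7·x/2 + 4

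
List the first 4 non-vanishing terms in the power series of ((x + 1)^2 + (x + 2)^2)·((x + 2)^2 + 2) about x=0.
14·x^3 + 41·x^2 + 56·x + 30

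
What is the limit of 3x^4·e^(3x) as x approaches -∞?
This is a 0·∞ indeterminate form at x → -∞.
Rewrite the product as 3x^4 / e^(-3x) (an ∞/∞ form) and apply L'Hôpital, or use the standard hierarchy e^(3|x|) ≫ |x^4| as x → -∞.
The indeterminate product → 0, so the limit = 0.

Final answer: 0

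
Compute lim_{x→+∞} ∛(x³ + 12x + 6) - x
This is an ∞ − ∞ indeterminate form.
Multiply by (A² + AB + B²)/(A² + AB + B²) where A = ∛(x³+12x + 6), B = x to use A³ − B³ = (A−B)(A²+AB+B²); the x³ terms cancel, leaving (12x + 6)/(A²+AB+B²) with denominator ~ 3x², so the limit is 0.
Limit = 0.

Final answer: 0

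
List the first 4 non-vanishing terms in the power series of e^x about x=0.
x^3/6 + x^2/2 + x + 1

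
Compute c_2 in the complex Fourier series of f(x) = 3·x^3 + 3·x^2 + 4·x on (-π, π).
Compute the real Fourier coefficients first: a_2 = 3, b_2 = 1/2 - 3·π^2.
Then c_2 = (a_2 − i·b_2)/2 = 3/2 - i/4 + 3·i·π^2/2.

Final answer: 3/2 - i/4 + 3·i·π^2/2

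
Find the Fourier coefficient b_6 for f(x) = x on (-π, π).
b_6 = (1/π) ∫_{-π}^{π} f(x)·sin(6x) dx.
Evaluate the integral (use parity and integration by parts as needed): b_6 = -1/3.

Final answer: -1/3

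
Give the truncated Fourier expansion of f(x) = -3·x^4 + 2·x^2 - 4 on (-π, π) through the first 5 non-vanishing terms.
(-152 + 24·π^2)·cos(x) + (11 - 6·π^2)·cos(2·x) + (-8/3 + 8·π^2/3)·cos(3·x) + (17/16 - 3·π^2/2)·cos(4·x) - 3·π^4/5 - 4 + 2·π^2/3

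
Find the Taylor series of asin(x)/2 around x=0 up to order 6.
3·x^5/80 + x^3/12 + x/2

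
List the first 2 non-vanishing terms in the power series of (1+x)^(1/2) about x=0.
x/2 + 1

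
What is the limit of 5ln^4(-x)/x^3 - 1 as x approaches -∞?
The quotient is an ∞/∞ indeterminate form as x → -∞.
Compare growth rates of the dominant terms (exponentials ≫ polynomials ≫ logarithms), or apply L'Hôpital's rule; the quotient → 0.
Adding the constant: 0 - 1 = -1. Limit = -1.

Final answer: -1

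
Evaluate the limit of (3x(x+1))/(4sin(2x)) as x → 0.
Both numerator and denominator → 0 as x → 0; this is a 0/0 indeterminate form.
Expand each to leading order near x = 0: numerator ~ 3·x, denominator ~ 8·x.
The limit of the ratio is 3/8.

Final answer: 3/8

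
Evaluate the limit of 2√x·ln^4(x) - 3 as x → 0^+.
The product is a 0·∞ indeterminate form at x → 0⁺.
Rewrite the product as 2·ln^4(x) / x^(-1/2) and apply L'Hôpital, or use the standard hierarchy x^(-1/2) ≫ |ln x|^4 as x → 0⁺.
The indeterminate product → 0, so the limit = -3.

Final answer: -3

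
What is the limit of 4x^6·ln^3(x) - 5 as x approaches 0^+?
The product is a 0·∞ indeterminate form at x → 0⁺.
Rewrite the product as 4·ln^3(x) / x^(-6) and apply L'Hôpital, or use the standard hierarchy x^(-6) ≫ |ln x|^3 as x → 0⁺.
The indeterminate product → 0, so the limit = -5.

Final answer: -5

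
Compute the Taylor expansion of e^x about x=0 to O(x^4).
x^3/6 + x^2/2 + x + 1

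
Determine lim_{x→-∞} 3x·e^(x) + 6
The product is a 0·∞ indeterminate form at x → -∞.
Rewrite the product as 3x / e^(-x) (an ∞/∞ form) and apply L'Hôpital, or use the standard hierarchy e^(|x|) ≫ |x| as x → -∞.
The indeterminate product → 0, so the limit = 6.

Final answer: 6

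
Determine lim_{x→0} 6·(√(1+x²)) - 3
Direct substitution at x = 0 gives 3.

Final answer: 3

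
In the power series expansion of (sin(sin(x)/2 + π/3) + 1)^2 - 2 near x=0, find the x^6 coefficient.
Expand to order 6: (sin(sin(x)/2 + π/3) + 1)^2 - 2 = x^6·(√(3)/2 + 1)^2·(-337·√(3)/(46080·(√(3)/2 + 1)) - 173/(92160·(√(3)/2 + 1)^2)) + x^5·(√(3)/2 + 1)^2·(19/(1280·(√(3)/2 + 1)) + 9·√(3)/(512·(√(3)/2 + 1)^2)) + x^4·(√(3)/2 + 1)^2·(-11/(768·(√(3)/2 + 1)^2) + 17·√(3)/(384·(√(3)/2 + 1))) + x^3·(√(3)/2 + 1)^2·(-5/(48·(√(3)/2 + 1)) - √(3)/(32·(√(3)/2 + 1)^2)) + x^2·(√(3)/2 + 1)^2·(-√(3)/(8·(√(3)/2 + 1)) + 1/(16·(√(3)/2 + 1)^2)) + x·(√(3)/4 + 1/2) - 2 + (√(3)/2 + 1)^2 + O(x^7).
The coefficient of x^6 is (√(3)/2 + 1)^2·(-337·√(3)/(46080·(√(3)/2 + 1)) - 173/(92160·(√(3)/2 + 1)^2)).

Final answer: (√(3)/2 + 1)^2·(-337·√(3)/(46080·(√(3)/2 + 1)) - 173/(92160·(√(3)/2 + 1)^2))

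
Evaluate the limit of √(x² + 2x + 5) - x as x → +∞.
This is an ∞ − ∞ indeterminate form.
Multiply and divide by the conjugate √(x²+2x + 5) + x; the x² terms cancel, leaving (2x + 5)/(√(x²+2x + 5)+x) → 2/2 = 1.
Limit = 1.

Final answer: 1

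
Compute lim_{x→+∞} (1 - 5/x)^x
As x → +∞: this is the defining limit (1 - 5/x)^x → e^(-5).
Limit = e^(-5).

Final answer: e^(-5)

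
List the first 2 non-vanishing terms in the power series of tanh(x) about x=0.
-x^3/3 + x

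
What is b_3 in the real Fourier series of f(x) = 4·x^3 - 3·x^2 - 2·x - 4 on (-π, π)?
b_3 = (1/π) ∫_{-π}^{π} f(x)·sin(3x) dx.
Evaluate the integral (use parity and integration by parts as needed): b_3 = -28/9 + 8·π^2/3.

Final answer: -28/9 + 8·π^2/3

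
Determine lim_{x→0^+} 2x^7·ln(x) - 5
The product is a 0·∞ indeterminate form at x → 0⁺.
Rewrite the product as 2·ln(x) / x^(-7) and apply L'Hôpital, or use the standard hierarchy x^(-7) ≫ |ln x| as x → 0⁺.
The indeterminate product → 0, so the limit = -5.

Final answer: -5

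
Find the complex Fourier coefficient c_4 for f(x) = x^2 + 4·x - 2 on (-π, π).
Compute the real Fourier coefficients first: a_4 = 1/4, b_4 = -2.
Then c_4 = (a_4 − i·b_4)/2 = 1/8 + i.

Final answer: 1/8 + i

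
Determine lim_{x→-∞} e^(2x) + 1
Evaluate the dominant behaviour as x → -∞; each term tends to a finite value or vanishes.
Limit = 1.

Final answer: 1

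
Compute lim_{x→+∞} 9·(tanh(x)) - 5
Evaluate the dominant behaviour as x → +∞; each term tends to a finite value or vanishes.
Limit = 4.

Final answer: 4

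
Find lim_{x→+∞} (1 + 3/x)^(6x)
As x → +∞: write (1 + 3/x)^(6x) = ((1 + 3/x)^x)^6 → (e^3)^6 = e^18.
Limit = e^(18).

Final answer: e^(18)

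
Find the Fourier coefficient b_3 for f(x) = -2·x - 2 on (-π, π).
b_3 = (1/π) ∫_{-π}^{π} f(x)·sin(3x) dx.
Evaluate the integral (use parity and integration by parts as needed): b_3 = -4/3.

Final answer: -4/3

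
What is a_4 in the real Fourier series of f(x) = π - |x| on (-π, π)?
a_4 = (1/π) ∫_{-π}^{π} f(x)·cos(4x) dx.
Evaluate the integral (use parity and integration by parts as needed): a_4 = 0.

Final answer: 0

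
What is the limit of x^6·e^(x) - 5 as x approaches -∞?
The product is a 0·∞ indeterminate form at x → -∞.
Rewrite the product as x^6 / e^(-x) (an ∞/∞ form) and apply L'Hôpital, or use the standard hierarchy e^(|x|) ≫ |x^6| as x → -∞.
The indeterminate product → 0, so the limit = -5.

Final answer: -5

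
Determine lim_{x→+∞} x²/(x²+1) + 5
Evaluate the dominant behaviour as x → +∞; each term tends to a finite value or vanishes.
Limit = 6.

Final answer: 6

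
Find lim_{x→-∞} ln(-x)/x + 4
The quotient is an ∞/∞ indeterminate form as x → -∞.
Compare growth rates of the dominant terms (exponentials ≫ polynomials ≫ logarithms), or apply L'Hôpital's rule; the quotient → 0.
Adding the constant: 0 + 4 = 4. Limit = 4.

Final answer: 4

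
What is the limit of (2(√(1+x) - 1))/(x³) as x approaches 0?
Both numerator and denominator → 0 as x → 0; this is a 0/0 indeterminate form.
Expand each to leading order near x = 0: numerator ~ x, denominator ~ x^3.
The limit of the ratio is ∞.

Final answer: ∞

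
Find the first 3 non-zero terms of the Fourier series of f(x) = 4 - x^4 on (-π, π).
(-48 + 8·π^2)·cos(x) + (3 - 2·π^2)·cos(2·x) - π^4/5 + 4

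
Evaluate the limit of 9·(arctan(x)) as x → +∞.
Evaluate the dominant behaviour as x → +∞; each term tends to a finite value or vanishes.
Limit = 9·π/2.

Final answer: 9·π/2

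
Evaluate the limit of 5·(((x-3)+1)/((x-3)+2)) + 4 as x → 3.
Direct substitution at x = 3 gives 13/2.

Final answer: 13/2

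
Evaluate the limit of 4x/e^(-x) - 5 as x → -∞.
The quotient is an ∞/∞ indeterminate form as x → -∞.
Compare growth rates of the dominant terms (exponentials ≫ polynomials ≫ logarithms), or apply L'Hôpital's rule; the quotient → 0.
Adding the constant: 0 - 5 = -5. Limit = -5.

Final answer: -5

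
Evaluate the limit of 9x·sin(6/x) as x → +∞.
As x → +∞: let u = 6/x → 0⁺; then 9·x·sin(6/x) = 9·6·sin(u)/u → 9·6·1 = 54.
Limit = 54.

Final answer: 54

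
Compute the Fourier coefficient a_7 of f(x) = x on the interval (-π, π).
a_7 = (1/π) ∫_{-π}^{π} f(x)·cos(7x) dx.
Evaluate the integral (use parity and integration by parts as needed): a_7 = 0.

Final answer: 0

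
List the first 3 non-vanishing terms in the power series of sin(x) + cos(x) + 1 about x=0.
-x^2/2 + x + 2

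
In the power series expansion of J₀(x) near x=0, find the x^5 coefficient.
Expand to order 5: J₀(x) = x^4/64 - x^2/4 + 1 + O(x^6).
The coefficient of x^5 is 0.

Final answer: 0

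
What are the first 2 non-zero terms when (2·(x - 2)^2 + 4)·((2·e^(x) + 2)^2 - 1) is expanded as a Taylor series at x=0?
72·x + 180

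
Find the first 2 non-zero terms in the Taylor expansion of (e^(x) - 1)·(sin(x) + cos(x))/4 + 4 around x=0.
x/4 + 4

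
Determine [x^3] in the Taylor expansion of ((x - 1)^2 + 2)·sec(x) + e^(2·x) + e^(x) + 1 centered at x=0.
Expand to order 3: ((x - 1)^2 + 2)·sec(x) + e^(2·x) + e^(x) + 1 = x^3/2 + 5·x^2 + x + 6 + O(x^4).
The coefficient of x^3 is 1/2.

Final answer: 1/2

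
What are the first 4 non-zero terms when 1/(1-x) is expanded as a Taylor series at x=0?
x^3 + x^2 + x + 1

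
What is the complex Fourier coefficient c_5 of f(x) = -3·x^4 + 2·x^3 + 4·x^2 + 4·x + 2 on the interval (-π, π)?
Compute the real Fourier coefficients first: a_5 = -544/625 + 24·π^2/25, b_5 = 176/125 + 4·π^2/5.
Then c_5 = (a_5 − i·b_5)/2 = -272/625 + 12·π^2/25 - 2·i·π^2/5 - 88·i/125.

Final answer: -272/625 + 12·π^2/25 - 2·i·π^2/5 - 88·i/125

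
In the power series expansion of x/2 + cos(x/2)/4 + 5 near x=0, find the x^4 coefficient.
Expand to order 4: x/2 + cos(x/2)/4 + 5 = x^4/1536 - x^2/32 + x/2 + 21/4 + O(x^5).
The coefficient of x^4 is 1/1536.

Final answer: 1/1536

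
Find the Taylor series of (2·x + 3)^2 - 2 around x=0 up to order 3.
4·x^2 + 12·x + 7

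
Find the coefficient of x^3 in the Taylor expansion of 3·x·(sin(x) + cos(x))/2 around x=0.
Expand to order 3: 3·x·(sin(x) + cos(x))/2 = -3·x^3/4 + 3·x^2/2 + 3·x/2 + O(x^4).
The coefficient of x^3 is -3/4.

Final answer: -3/4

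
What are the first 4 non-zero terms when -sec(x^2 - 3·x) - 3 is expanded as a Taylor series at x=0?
-139·x^4/8 + 3·x^3 - 9·x^2/2 - 4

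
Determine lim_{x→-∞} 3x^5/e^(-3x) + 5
The quotient is an ∞/∞ indeterminate form as x → -∞.
Compare growth rates of the dominant terms (exponentials ≫ polynomials ≫ logarithms), or apply L'Hôpital's rule; the quotient → 0.
Adding the constant: 0 + 5 = 5. Limit = 5.

Final answer: 5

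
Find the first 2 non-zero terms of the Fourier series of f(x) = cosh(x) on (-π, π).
-cos(x)·sinh(π)/π + sinh(π)/π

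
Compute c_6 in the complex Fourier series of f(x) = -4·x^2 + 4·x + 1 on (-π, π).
Compute the real Fourier coefficients first: a_6 = -4/9, b_6 = -4/3.
Then c_6 = (a_6 − i·b_6)/2 = -2/9 + 2·i/3.

Final answer: -2/9 + 2·i/3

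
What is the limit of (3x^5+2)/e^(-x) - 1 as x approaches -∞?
The quotient is an ∞/∞ indeterminate form as x → -∞.
Compare growth rates of the dominant terms (exponentials ≫ polynomials ≫ logarithms), or apply L'Hôpital's rule; the quotient → 0.
Adding the constant: 0 - 1 = -1. Limit = -1.

Final answer: -1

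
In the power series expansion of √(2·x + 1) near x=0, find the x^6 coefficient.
Expand to order 6: √(2·x + 1) = -21·x^6/16 + 7·x^5/8 - 5·x^4/8 + x^3/2 - x^2/2 + x + 1 + O(x^7).
The coefficient of x^6 is -21/16.

Final answer: -21/16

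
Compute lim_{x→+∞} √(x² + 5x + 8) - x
This is an ∞ − ∞ indeterminate form.
Multiply and divide by the conjugate √(x²+5x + 8) + x; the x² terms cancel, leaving (5x + 8)/(√(x²+5x + 8)+x) → 5/2.
Limit = 5/2.

Final answer: 5/2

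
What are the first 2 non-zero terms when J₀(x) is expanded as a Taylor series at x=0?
1 - x^2/4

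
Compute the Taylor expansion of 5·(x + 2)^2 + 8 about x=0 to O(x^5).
5·x^2 + 20·x + 28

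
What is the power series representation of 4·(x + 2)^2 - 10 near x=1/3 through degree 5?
106/9 + 56·(x - 1/3)/3 + 4·(x - 1/3)^2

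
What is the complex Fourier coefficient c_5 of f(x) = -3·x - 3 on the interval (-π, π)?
Compute the real Fourier coefficients first: a_5 = 0, b_5 = -6/5.
Then c_5 = (a_5 − i·b_5)/2 = 3·i/5.

Final answer: 3·i/5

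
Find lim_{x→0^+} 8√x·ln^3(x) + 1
The product is a 0·∞ indeterminate form at x → 0⁺.
Rewrite the product as 8·ln^3(x) / x^(-1/2) and apply L'Hôpital, or use the standard hierarchy x^(-1/2) ≫ |ln x|^3 as x → 0⁺.
The indeterminate product → 0, so the limit = 1.

Final answer: 1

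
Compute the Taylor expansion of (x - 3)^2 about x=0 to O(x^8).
x^2 - 6·x + 9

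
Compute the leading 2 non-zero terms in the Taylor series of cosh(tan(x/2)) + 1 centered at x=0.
x^2/8 + 2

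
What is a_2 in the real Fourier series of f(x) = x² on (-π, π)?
a_2 = (1/π) ∫_{-π}^{π} f(x)·cos(2x) dx.
Evaluate the integral (use parity and integration by parts as needed): a_2 = 1.

Final answer: 1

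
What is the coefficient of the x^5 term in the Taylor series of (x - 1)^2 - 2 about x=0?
Expand to order 5: (x - 1)^2 - 2 = x^2 - 2·x - 1 + O(x^6).
The coefficient of x^5 is 0.

Final answer: 0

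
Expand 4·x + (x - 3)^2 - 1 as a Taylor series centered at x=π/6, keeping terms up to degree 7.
-π/3 + π^2/36 + 8 + (-2 + π/3)·(x - π/6) + (x - π/6)^2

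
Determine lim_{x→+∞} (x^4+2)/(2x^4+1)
This is an ∞/∞ indeterminate form as x → +∞.
Divide numerator and denominator by x^4 and let the lower-order terms vanish; the leading terms give 1/2.
Limit = 1/2.

Final answer: 1/2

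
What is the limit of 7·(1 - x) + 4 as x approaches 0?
Direct substitution at x = 0 gives 11.

Final answer: 11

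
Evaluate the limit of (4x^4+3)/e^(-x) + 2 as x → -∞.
The quotient is an ∞/∞ indeterminate form as x → -∞.
Compare growth rates of the dominant terms (exponentials ≫ polynomials ≫ logarithms), or apply L'Hôpital's rule; the quotient → 0.
Adding the constant: 0 + 2 = 2. Limit = 2.

Final answer: 2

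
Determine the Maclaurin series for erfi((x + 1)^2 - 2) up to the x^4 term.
-14·e·x^4/(3·√(π)) + 8·e·x^3/√(π) - 6·e·x^2/√(π) + 4·e·x/√(π) - erfi(1)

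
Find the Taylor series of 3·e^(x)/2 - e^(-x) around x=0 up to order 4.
x^4/48 + 5·x^3/12 + x^2/4 + 5·x/2 + 1/2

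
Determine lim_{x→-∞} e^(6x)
Evaluate the dominant behaviour as x → -∞; each term tends to a finite value or vanishes.
Limit = 0.

Final answer: 0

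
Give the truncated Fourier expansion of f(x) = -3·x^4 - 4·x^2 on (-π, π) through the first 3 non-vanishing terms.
(-128 + 24·π^2)·cos(x) + (5 - 6·π^2)·cos(2·x) - 3·π^4/5 - 4·π^2/3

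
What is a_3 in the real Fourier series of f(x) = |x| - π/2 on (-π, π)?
a_3 = (1/π) ∫_{-π}^{π} f(x)·cos(3x) dx.
Evaluate the integral (use parity and integration by parts as needed): a_3 = -4/(9·π).

Final answer: -4/(9·π)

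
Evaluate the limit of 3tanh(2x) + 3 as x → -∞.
Evaluate the dominant behaviour as x → -∞; each term tends to a finite value or vanishes.
Limit = 0.

Final answer: 0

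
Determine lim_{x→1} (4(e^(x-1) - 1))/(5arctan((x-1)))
Both numerator and denominator → 0 as x → 1; this is a 0/0 indeterminate form.
Expand each to leading order near x = 1: numerator ~ 4·(x - 1), denominator ~ 5·(x - 1).
The limit of the ratio is 4/5.

Final answer: 4/5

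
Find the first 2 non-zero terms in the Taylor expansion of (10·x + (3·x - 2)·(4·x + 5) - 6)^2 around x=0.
256 - 544·x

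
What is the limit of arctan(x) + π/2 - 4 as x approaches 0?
Direct substitution at x = 0 gives -4 + π/2.

Final answer: -4 + π/2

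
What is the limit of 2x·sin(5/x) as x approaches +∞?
As x → +∞: let u = 5/x → 0⁺; then 2·x·sin(5/x) = 2·5·sin(u)/u → 2·5·1 = 10.
Limit = 10.

Final answer: 10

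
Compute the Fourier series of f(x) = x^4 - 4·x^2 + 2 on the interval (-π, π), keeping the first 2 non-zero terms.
(64 - 8·π^2)·cos(x) - 4·π^2/3 + 2 + π^4/5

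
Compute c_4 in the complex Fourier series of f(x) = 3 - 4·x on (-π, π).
Compute the real Fourier coefficients first: a_4 = 0, b_4 = 2.
Then c_4 = (a_4 − i·b_4)/2 = -i.

Final answer: -i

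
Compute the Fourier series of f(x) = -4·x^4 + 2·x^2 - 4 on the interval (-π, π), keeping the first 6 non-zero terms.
(-200 + 32·π^2)·cos(x) + (14 - 8·π^2)·cos(2·x) + (-88/27 + 32·π^2/9)·cos(3·x) + (5/4 - 2·π^2)·cos(4·x) + (-392/625 + 32·π^2/25)·cos(5·x) - 4·π^4/5 - 4 + 2·π^2/3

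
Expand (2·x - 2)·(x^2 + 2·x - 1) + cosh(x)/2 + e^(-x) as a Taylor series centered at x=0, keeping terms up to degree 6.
x^6/480 - x^5/120 + x^4/16 + 11·x^3/6 + 11·x^2/4 - 7·x + 7/2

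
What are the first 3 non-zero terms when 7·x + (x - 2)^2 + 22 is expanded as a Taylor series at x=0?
x^2 + 3·x + 26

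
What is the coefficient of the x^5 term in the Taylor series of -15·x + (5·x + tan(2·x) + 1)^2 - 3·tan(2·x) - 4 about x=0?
Expand to order 5: -15·x + (5·x + tan(2·x) + 1)^2 - 3·tan(2·x) - 4 = -64·x^5/15 + 112·x^4/3 - 8·x^3/3 + 49·x^2 - 7·x - 3 + O(x^6).
The coefficient of x^5 is -64/15.

Final answer: -64/15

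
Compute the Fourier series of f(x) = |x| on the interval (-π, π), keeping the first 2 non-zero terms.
-4·cos(x)/π + π/2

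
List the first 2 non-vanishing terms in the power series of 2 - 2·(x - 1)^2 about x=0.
-2·x^2 + 4·x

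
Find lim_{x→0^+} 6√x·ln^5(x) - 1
The product is a 0·∞ indeterminate form at x → 0⁺.
Rewrite the product as 6·ln^5(x) / x^(-1/2) and apply L'Hôpital, or use the standard hierarchy x^(-1/2) ≫ |ln x|^5 as x → 0⁺.
The indeterminate product → 0, so the limit = -1.

Final answer: -1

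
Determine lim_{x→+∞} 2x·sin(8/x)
As x → +∞: let u = 8/x → 0⁺; then 2·x·sin(8/x) = 2·8·sin(u)/u → 2·8·1 = 16.
Limit = 16.

Final answer: 16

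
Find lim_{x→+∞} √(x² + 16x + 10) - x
This is an ∞ − ∞ indeterminate form.
Multiply and divide by the conjugate √(x²+16x + 10) + x; the x² terms cancel, leaving (16x + 10)/(√(x²+16x + 10)+x) → 16/2 = 8.
Limit = 8.

Final answer: 8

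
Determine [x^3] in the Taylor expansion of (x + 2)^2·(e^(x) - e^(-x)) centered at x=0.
Expand to order 3: (x + 2)^2·(e^(x) - e^(-x)) = 10·x^3/3 + 8·x^2 + 8·x + O(x^4).
The coefficient of x^3 is 10/3.

Final answer: 10/3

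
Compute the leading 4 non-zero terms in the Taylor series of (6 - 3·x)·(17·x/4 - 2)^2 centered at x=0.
-867·x^3/16 + 1275·x^2/8 - 114·x + 24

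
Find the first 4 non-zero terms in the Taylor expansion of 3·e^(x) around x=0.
x^3/2 + 3·x^2/2 + 3·x + 3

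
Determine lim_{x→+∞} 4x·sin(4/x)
As x → +∞: let u = 4/x → 0⁺; then 4·x·sin(4/x) = 4·4·sin(u)/u → 4·4·1 = 16.
Limit = 16.

Final answer: 16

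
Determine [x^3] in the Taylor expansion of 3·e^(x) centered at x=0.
Expand to order 3: 3·e^(x) = x^3/2 + 3·x^2/2 + 3·x + 3 + O(x^4).
The coefficient of x^3 is 1/2.

Final answer: 1/2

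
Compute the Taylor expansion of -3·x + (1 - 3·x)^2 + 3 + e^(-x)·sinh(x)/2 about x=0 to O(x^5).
-x^4/6 + x^3/3 + 17·x^2/2 - 17·x/2 + 4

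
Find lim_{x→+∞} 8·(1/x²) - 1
Evaluate the dominant behaviour as x → +∞; each term tends to a finite value or vanishes.
Limit = -1.

Final answer: -1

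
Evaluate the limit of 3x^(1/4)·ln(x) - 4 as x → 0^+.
The product is a 0·∞ indeterminate form at x → 0⁺.
Rewrite the product as 3·ln(x) / x^(-1/4) and apply L'Hôpital, or use the standard hierarchy x^(-1/4) ≫ |ln x| as x → 0⁺.
The indeterminate product → 0, so the limit = -4.

Final answer: -4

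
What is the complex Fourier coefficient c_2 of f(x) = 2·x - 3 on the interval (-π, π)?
Compute the real Fourier coefficients first: a_2 = 0, b_2 = -2.
Then c_2 = (a_2 − i·b_2)/2 = i.

Final answer: i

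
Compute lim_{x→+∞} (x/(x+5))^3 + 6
As x → +∞: x/(x+5) = 1/(1 + 5/x) → 1, and the 3rd power of a limit-1 base also → 1; with the additive constant, 1 + 6 = 7.
Limit = 7.

Final answer: 7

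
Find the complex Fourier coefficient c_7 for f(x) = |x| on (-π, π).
Compute the real Fourier coefficients first: a_7 = -4/(49·π), b_7 = 0.
Then c_7 = (a_7 − i·b_7)/2 = -2/(49·π).

Final answer: -2/(49·π)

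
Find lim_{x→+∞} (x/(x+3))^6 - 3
As x → +∞: x/(x+3) = 1/(1 + 3/x) → 1, and the 6th power of a limit-1 base also → 1; with the additive constant, 1 - 3 = -2.
Limit = -2.

Final answer: -2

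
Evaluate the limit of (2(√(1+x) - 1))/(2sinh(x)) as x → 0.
Both numerator and denominator → 0 as x → 0; this is a 0/0 indeterminate form.
Expand each to leading order near x = 0: numerator ~ x, denominator ~ 2·x.
The limit of the ratio is 1/2.

Final answer: 1/2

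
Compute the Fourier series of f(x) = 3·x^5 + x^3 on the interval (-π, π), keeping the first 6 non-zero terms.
(-118·π^2 + 6·π^4 + 708)·sin(x) + (-3·π^4 - 21 + 14·π^2)·sin(2·x) + (-34·π^2/9 + 68/27 + 2·π^4)·sin(3·x) + (-3·π^4/2 - 33/64 + 11·π^2/8)·sin(4·x) + (-14·π^2/25 + 84/625 + 6·π^4/5)·sin(5·x) + (-π^4 - 1/27 + 2·π^2/9)·sin(6·x)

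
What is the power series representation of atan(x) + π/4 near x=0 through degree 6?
x^5/5 - x^3/3 + x + π/4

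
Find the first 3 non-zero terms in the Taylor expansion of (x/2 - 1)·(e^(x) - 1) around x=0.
x^4/24 + x^3/12 - x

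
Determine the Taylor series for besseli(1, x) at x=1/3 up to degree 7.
besseli(1, 1/3) + (besseli(2, 1/3)/2 + besseli(0, 1/3)/2)·(x - 1/3) + (besseli(3, 1/3)/8 + 3·besseli(1, 1/3)/8)·(x - 1/3)^2 + (besseli(4, 1/3)/48 + besseli(2, 1/3)/12 + besseli(0, 1/3)/16)·(x - 1/3)^3 + (besseli(5, 1/3)/384 + 5·besseli(3, 1/3)/384 + 5·besseli(1, 1/3)/192)·(x - 1/3)^4 + (besseli(6, 1/3)/3840 + besseli(4, 1/3)/640 + besseli(2, 1/3)/256 + besseli(0, 1/3)/384)·(x - 1/3)^5 + (besseli(7, 1/3)/46080 + 7·besseli(5, 1/3)/46080 + 7·besseli(3, 1/3)/15360 + 7·besseli(1, 1/3)/9216)·(x - 1/3)^6 + (besseli(8, 1/3)/645120 + besseli(6, 1/3)/80640 + besseli(4, 1/3)/23040 + besseli(2, 1/3)/11520 + besseli(0, 1/3)/18432)·(x - 1/3)^7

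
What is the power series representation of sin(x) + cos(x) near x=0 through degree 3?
-x^3/6 - x^2/2 + x + 1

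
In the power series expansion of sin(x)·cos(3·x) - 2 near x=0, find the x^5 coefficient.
Expand to order 5: sin(x)·cos(3·x) - 2 = 62·x^5/15 - 14·x^3/3 + x - 2 + O(x^6).
The coefficient of x^5 is 62/15.

Final answer: 62/15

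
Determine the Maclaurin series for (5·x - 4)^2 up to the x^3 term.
25·x^2 - 40·x + 16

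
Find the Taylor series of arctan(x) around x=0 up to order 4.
-x^3/3 + x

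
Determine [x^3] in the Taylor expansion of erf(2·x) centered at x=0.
Expand to order 3: erf(2·x) = -16·x^3/(3·√(π)) + 4·x/√(π) + O(x^4).
The coefficient of x^3 is -16/(3·√(π)).

Final answer: -16/(3·√(π))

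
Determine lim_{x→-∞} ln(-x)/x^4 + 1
The quotient is an ∞/∞ indeterminate form as x → -∞.
Compare growth rates of the dominant terms (exponentials ≫ polynomials ≫ logarithms), or apply L'Hôpital's rule; the quotient → 0.
Adding the constant: 0 + 1 = 1. Limit = 1.

Final answer: 1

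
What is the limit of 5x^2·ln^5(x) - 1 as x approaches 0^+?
The product is a 0·∞ indeterminate form at x → 0⁺.
Rewrite the product as 5·ln^5(x) / x^(-2) and apply L'Hôpital, or use the standard hierarchy x^(-2) ≫ |ln x|^5 as x → 0⁺.
The indeterminate product → 0, so the limit = -1.

Final answer: -1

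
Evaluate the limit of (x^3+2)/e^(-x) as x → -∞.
This is an ∞/∞ indeterminate form as x → -∞.
Compare growth rates of the dominant terms (exponentials ≫ polynomials ≫ logarithms), or apply L'Hôpital's rule; the quotient → 0.
Limit = 0.

Final answer: 0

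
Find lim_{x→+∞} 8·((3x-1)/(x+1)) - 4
Evaluate the dominant behaviour as x → +∞; each term tends to a finite value or vanishes.
Limit = 20.

Final answer: 20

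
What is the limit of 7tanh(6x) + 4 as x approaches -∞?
Evaluate the dominant behaviour as x → -∞; each term tends to a finite value or vanishes.
Limit = -3.

Final answer: -3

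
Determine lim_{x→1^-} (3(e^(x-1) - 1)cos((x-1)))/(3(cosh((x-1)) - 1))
Both numerator and denominator → 0 as x → 1^-; this is a 0/0 indeterminate form.
Expand each to leading order near x = 1: numerator ~ 3·(x - 1), denominator ~ 3·(x - 1)^2/2.
The limit of the ratio is -∞.

Final answer: -∞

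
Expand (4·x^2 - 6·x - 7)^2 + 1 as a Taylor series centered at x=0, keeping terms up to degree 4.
16·x^4 - 48·x^3 - 20·x^2 + 84·x + 50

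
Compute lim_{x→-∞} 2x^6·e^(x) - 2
The product is a 0·∞ indeterminate form at x → -∞.
Rewrite the product as 2x^6 / e^(-x) (an ∞/∞ form) and apply L'Hôpital, or use the standard hierarchy e^(|x|) ≫ |x^6| as x → -∞.
The indeterminate product → 0, so the limit = -2.

Final answer: -2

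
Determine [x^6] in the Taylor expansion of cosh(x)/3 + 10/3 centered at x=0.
Expand to order 6: cosh(x)/3 + 10/3 = x^6/2160 + x^4/72 + x^2/6 + 11/3 + O(x^7).
The coefficient of x^6 is 1/2160.

Final answer: 1/2160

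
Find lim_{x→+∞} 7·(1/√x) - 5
Evaluate the dominant behaviour as x → +∞; each term tends to a finite value or vanishes.
Limit = -5.

Final answer: -5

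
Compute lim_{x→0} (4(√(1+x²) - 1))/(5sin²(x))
Both numerator and denominator → 0 as x → 0; this is a 0/0 indeterminate form.
Expand each to leading order near x = 0: numerator ~ 2·x^2, denominator ~ 5·x^2.
The limit of the ratio is 2/5.

Final answer: 2/5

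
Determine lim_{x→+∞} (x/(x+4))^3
As x → +∞: x/(x+4) = 1/(1 + 4/x) → 1, and the 3rd power of a limit-1 base also → 1.
Limit = 1.

Final answer: 1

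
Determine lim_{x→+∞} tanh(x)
Evaluate the dominant behaviour as x → +∞; each term tends to a finite value or vanishes.
Limit = 1.

Final answer: 1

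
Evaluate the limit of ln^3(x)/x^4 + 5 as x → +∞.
The quotient is an ∞/∞ indeterminate form as x → +∞.
The polynomial denominator x^4 dominates the logarithmic numerator (any positive power of x ≫ ln^3(x) as x → ∞), so the quotient → 0.
Adding the constant: 0 + 5 = 5. Limit = 5.

Final answer: 5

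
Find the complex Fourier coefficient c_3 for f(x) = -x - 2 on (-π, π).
Compute the real Fourier coefficients first: a_3 = 0, b_3 = -2/3.
Then c_3 = (a_3 − i·b_3)/2 = i/3.

Final answer: i/3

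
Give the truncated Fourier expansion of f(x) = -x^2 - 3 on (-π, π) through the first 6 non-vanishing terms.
4·cos(x) - cos(2·x) + 4·cos(3·x)/9 - cos(4·x)/4 + 4·cos(5·x)/25 - π^2/3 - 3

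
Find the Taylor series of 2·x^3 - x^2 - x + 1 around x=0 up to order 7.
2·x^3 - x^2 - x + 1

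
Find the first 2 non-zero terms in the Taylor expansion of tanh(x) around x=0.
-x^3/3 + x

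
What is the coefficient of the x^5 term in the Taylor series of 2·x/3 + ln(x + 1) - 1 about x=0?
Expand to order 5: 2·x/3 + ln(x + 1) - 1 = x^5/5 - x^4/4 + x^3/3 - x^2/2 + 5·x/3 - 1 + O(x^6).
The coefficient of x^5 is 1/5.

Final answer: 1/5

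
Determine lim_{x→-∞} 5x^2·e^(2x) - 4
The product is a 0·∞ indeterminate form at x → -∞.
Rewrite the product as 5x^2 / e^(-2x) (an ∞/∞ form) and apply L'Hôpital, or use the standard hierarchy e^(2|x|) ≫ |x^2| as x → -∞.
The indeterminate product → 0, so the limit = -4.

Final answer: -4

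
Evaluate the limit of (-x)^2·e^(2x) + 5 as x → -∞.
The product is a 0·∞ indeterminate form at x → -∞.
Rewrite the product as (-x)^2 / e^(-2x) (an ∞/∞ form) and apply L'Hôpital, or use the standard hierarchy e^(2|x|) ≫ |(-x)^2| as x → -∞.
The indeterminate product → 0, so the limit = 5.

Final answer: 5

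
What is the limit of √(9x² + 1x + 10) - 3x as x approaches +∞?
As x → +∞: multiply by the conjugate to get (1x+10)/(√(9x²+1x+10)+3x); the denominator ~ 6x, so the limit is 1/6.
Limit = 1/6.

Final answer: 1/6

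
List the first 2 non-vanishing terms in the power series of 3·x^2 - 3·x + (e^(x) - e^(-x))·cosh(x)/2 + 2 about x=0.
2 - 2·x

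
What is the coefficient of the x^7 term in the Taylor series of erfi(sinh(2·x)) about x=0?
Expand to order 7: erfi(sinh(2·x)) = 3856·x^7/(105·√(π)) + 88·x^5/(5·√(π)) + 8·x^3/√(π) + 4·x/√(π) + O(x^8).
The coefficient of x^7 is 3856/(105·√(π)).

Final answer: 3856/(105·√(π))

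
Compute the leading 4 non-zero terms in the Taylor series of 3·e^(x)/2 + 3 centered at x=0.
x^3/4 + 3·x^2/4 + 3·x/2 + 9/2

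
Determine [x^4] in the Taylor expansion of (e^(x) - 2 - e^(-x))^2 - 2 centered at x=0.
Expand to order 4: (e^(x) - 2 - e^(-x))^2 - 2 = 4·x^4/3 - 4·x^3/3 + 4·x^2 - 8·x + 2 + O(x^5).
The coefficient of x^4 is 4/3.

Final answer: 4/3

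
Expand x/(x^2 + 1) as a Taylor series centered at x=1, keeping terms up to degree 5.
1/2 - (x - 1)^2/4 + (x - 1)^3/4 - (x - 1)^4/8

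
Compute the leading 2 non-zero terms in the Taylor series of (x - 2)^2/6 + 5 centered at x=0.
17/3 - 2·x/3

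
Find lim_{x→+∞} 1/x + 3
Evaluate the dominant behaviour as x → +∞; each term tends to a finite value or vanishes.
Limit = 3.

Final answer: 3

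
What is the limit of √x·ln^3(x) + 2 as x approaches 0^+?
The product is a 0·∞ indeterminate form at x → 0⁺.
Rewrite the product as ln^3(x) / x^(-1/2) and apply L'Hôpital, or use the standard hierarchy x^(-1/2) ≫ |ln x|^3 as x → 0⁺.
The indeterminate product → 0, so the limit = 2.

Final answer: 2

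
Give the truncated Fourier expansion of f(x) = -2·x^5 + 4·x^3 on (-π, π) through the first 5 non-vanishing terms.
(-528 - 4·π^4 + 88·π^2)·sin(x) + (-14·π^2 + 21 + 2·π^4)·sin(2·x) + (-4·π^4/3 - 304/81 + 152·π^2/27)·sin(3·x) + (-13·π^2/4 + 39/32 + π^4)·sin(4·x) + (-4·π^4/5 - 336/625 + 56·π^2/25)·sin(5·x)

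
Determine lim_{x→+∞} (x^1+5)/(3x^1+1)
This is an ∞/∞ indeterminate form as x → +∞.
Divide numerator and denominator by x and let the lower-order terms vanish; the leading terms give 1/3.
Limit = 1/3.

Final answer: 1/3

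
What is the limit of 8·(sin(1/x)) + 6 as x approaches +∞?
Evaluate the dominant behaviour as x → +∞; each term tends to a finite value or vanishes.
Limit = 6.

Final answer: 6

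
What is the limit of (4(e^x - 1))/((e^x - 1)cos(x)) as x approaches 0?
Both numerator and denominator → 0 as x → 0; this is a 0/0 indeterminate form.
Expand each to leading order near x = 0: numerator ~ 4·x, denominator ~ x.
The limit of the ratio is 4.

Final answer: 4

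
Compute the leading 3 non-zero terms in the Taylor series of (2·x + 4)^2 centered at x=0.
4·x^2 + 16·x + 16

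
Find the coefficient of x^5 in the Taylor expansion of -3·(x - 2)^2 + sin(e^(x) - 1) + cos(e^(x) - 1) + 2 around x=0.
Expand to order 5: -3·(x - 2)^2 + sin(e^(x) - 1) + cos(e^(x) - 1) + 2 = -7·x^5/30 - 11·x^4/24 - x^3/2 - 3·x^2 + 13·x - 9 + O(x^6).
The coefficient of x^5 is -7/30.

Final answer: -7/30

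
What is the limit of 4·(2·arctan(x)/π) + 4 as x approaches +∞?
Evaluate the dominant behaviour as x → +∞; each term tends to a finite value or vanishes.
Limit = 8.

Final answer: 8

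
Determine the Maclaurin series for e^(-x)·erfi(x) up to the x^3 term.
5·x^3/(3·√(π)) - 2·x^2/√(π) + 2·x/√(π)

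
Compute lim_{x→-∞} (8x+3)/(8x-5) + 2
Evaluate the dominant behaviour as x → -∞; each term tends to a finite value or vanishes.
Limit = 3.

Final answer: 3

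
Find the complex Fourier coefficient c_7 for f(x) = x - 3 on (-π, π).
Compute the real Fourier coefficients first: a_7 = 0, b_7 = 2/7.
Then c_7 = (a_7 − i·b_7)/2 = -i/7.

Final answer: -i/7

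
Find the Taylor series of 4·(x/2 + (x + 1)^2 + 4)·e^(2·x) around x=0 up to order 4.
104·x^4/3 + 164·x^3/3 + 64·x^2 + 50·x + 20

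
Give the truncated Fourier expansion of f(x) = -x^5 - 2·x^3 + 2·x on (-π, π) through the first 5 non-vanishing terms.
(-212 - 2·π^4 + 36·π^2)·sin(x) + (-3·π^2 + 5/2 + π^4)·sin(2·x) + (-2·π^4/3 + 100/81 + 4·π^2/27)·sin(3·x) + (-73/64 + 3·π^2/8 + π^4/2)·sin(4·x) + (-2·π^4/5 - 12·π^2/25 + 572/625)·sin(5·x)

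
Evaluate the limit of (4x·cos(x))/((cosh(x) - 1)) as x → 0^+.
Both numerator and denominator → 0 as x → 0^+; this is a 0/0 indeterminate form.
Expand each to leading order near x = 0: numerator ~ 4·x, denominator ~ x^2/2.
The limit of the ratio is ∞.

Final answer: ∞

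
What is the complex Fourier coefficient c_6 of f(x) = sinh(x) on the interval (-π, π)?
Compute the real Fourier coefficients first: a_6 = 0, b_6 = -12·sinh(π)/(37·π).
Then c_6 = (a_6 − i·b_6)/2 = 6·i·sinh(π)/(37·π).

Final answer: 6·i·sinh(π)/(37·π)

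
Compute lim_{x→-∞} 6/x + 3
Evaluate the dominant behaviour as x → -∞; each term tends to a finite value or vanishes.
Limit = 3.

Final answer: 3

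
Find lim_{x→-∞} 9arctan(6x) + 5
Evaluate the dominant behaviour as x → -∞; each term tends to a finite value or vanishes.
Limit = 5 - 9·π/2.

Final answer: 5 - 9·π/2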